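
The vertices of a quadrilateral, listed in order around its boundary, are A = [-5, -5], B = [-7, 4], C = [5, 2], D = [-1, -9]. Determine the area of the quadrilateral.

Apply the surveyor's formula: 2A = Σ (x_i·y_{i+1} − x_{i+1}·y_i), indices taken mod 4.
Σ = (-55) + (-34) + (-43) + (-40) = -172
Area = |Σ|/2 = 86.

86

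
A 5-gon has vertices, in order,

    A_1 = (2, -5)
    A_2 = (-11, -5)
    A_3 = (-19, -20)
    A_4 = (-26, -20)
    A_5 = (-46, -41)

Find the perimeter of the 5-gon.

|A_1A_2| = √((-13)² + (0)²) = √169 = 13
|A_2A_3| = √((-8)² + (-15)²) = √289 = 17
|A_3A_4| = √((-7)² + (0)²) = √49 = 7
|A_4A_5| = √((-20)² + (-21)²) = √841 = 29
|A_5A_1| = √((48)² + (36)²) = √3600 = 60
Perimeter = 13 + 17 + 7 + 29 + 60 = 126.

126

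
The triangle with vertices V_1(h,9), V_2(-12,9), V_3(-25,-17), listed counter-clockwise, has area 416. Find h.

Write out the shoelace sum; only the two edges meeting at V_1 involve h:
2·Area = [((-25)·9 − h·(-17)) + (h·9 − (-12)·9)] + 429
       = 26·h + 312 = 832
⇒ h = 20.

20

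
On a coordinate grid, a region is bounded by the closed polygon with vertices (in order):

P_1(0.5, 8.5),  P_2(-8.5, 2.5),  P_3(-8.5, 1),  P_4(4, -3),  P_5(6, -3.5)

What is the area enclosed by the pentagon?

82.25

Apply the shoelace (surveyor's) formula: 2A = Σ (x_i·y_{i+1} − x_{i+1}·y_i), indices taken mod 5.
P_1→P_2: (0.5)(2.5) − (-8.5)(8.5) = 73.5
P_2→P_3: (-8.5)(1) − (-8.5)(2.5) = 12.75
P_3→P_4: (-8.5)(-3) − (4)(1) = 21.5
P_4→P_5: (4)(-3.5) − (6)(-3) = 4
P_5→P_1: (6)(8.5) − (0.5)(-3.5) = 52.75
Σ = 164.5
Area = |Σ|/2 = 82.25.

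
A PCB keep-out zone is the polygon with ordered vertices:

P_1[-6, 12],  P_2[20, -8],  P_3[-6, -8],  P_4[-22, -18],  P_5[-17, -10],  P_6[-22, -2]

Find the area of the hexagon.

Cross-terms: -192, -208, -68, -86, -186, -276  ⇒  Σ = -1016
Area = |Σ|/2 = 508.

508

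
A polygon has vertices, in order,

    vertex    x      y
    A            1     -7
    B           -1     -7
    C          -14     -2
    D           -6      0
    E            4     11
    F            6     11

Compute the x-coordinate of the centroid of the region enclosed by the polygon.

-407/263

Apply Gauss's area formula. First the cross-terms c_i = x_i·y_{i+1} − x_{i+1}·y_i:
  -14, -96, -12, -66, -22, -53  ⇒  2A = -263, A = -131.5.
Then Σ (x_i + x_{i+1})·c_i = 1221, so x̄ = 1221 / (6·(-131.5)) = -407/263.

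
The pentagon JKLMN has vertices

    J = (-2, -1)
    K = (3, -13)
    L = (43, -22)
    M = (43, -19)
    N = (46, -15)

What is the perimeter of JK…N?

112

|JK| = √((5)² + (-12)²) = √169 = 13
|KL| = √((40)² + (-9)²) = √1681 = 41
|LM| = √((0)² + (3)²) = √9 = 3
|MN| = √((3)² + (4)²) = √25 = 5
|NJ| = √((-48)² + (14)²) = √2500 = 50
Perimeter = 13 + 41 + 3 + 5 + 50 = 112.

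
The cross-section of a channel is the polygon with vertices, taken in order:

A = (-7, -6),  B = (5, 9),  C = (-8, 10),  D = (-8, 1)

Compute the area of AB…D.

108

Σ = (-33) + (122) + (72) + (55) = 216
Area = |Σ|/2 = 108.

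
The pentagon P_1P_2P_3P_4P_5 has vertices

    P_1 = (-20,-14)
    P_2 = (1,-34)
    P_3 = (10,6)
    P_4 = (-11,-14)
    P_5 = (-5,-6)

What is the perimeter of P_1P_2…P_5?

|P_1P_2| = √((21)² + (-20)²) = √841 = 29
|P_2P_3| = √((9)² + (40)²) = √1681 = 41
|P_3P_4| = √((-21)² + (-20)²) = √841 = 29
|P_4P_5| = √((6)² + (8)²) = √100 = 10
|P_5P_1| = √((-15)² + (-8)²) = √289 = 17
Perimeter = 29 + 41 + 29 + 10 + 17 = 126.

126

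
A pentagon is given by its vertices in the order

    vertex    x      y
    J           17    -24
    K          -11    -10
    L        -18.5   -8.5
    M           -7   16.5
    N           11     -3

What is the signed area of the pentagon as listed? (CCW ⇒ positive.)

Apply the shoelace formula: 2A = Σ (x_i·y_{i+1} − x_{i+1}·y_i), indices taken mod 5.
J→K: (17)(-10) − (-11)(-24) = -434
K→L: (-11)(-8.5) − (-18.5)(-10) = -91.5
L→M: (-18.5)(16.5) − (-7)(-8.5) = -364.75
M→N: (-7)(-3) − (11)(16.5) = -160.5
N→J: (11)(-24) − (17)(-3) = -213
Σ = -1263.75
Signed area = Σ/2 = -631.875 (negative ⇒ clockwise traversal).

-631.875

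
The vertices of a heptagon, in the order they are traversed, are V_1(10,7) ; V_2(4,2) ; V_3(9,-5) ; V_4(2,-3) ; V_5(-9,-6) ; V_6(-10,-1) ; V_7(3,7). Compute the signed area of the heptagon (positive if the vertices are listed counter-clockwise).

-134.5

Apply Gauss's area formula: 2A = Σ (x_i·y_{i+1} − x_{i+1}·y_i), indices taken mod 7.
Σ = (-8) + (-38) + (-17) + (-39) + (-51) + (-67) + (-49) = -269
Signed area = Σ/2 = -134.5 (negative ⇒ clockwise traversal).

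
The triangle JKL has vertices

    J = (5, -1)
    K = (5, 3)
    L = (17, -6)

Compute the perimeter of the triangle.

|JK| = √((0)² + (4)²) = √16 = 4
|KL| = √((12)² + (-9)²) = √225 = 15
|LJ| = √((-12)² + (5)²) = √169 = 13
Perimeter = 4 + 15 + 13 = 32.

32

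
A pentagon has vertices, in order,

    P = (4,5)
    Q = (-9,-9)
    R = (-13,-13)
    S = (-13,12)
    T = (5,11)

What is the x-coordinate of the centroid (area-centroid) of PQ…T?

-1643/269

Apply Gauss's area formula. First the cross-terms c_i = x_i·y_{i+1} − x_{i+1}·y_i:
  9, 0, -325, -203, -19  ⇒  2A = -538, A = -269.
Then Σ (x_i + x_{i+1})·c_i = 9858, so x̄ = 9858 / (6·(-269)) = -1643/269.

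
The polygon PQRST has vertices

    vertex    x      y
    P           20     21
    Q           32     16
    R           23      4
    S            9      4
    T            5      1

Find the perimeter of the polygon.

72

|PQ| = √((12)² + (-5)²) = √169 = 13
|QR| = √((-9)² + (-12)²) = √225 = 15
|RS| = √((-14)² + (0)²) = √196 = 14
|ST| = √((-4)² + (-3)²) = √25 = 5
|TP| = √((15)² + (20)²) = √625 = 25
Perimeter = 13 + 15 + 14 + 5 + 25 = 72.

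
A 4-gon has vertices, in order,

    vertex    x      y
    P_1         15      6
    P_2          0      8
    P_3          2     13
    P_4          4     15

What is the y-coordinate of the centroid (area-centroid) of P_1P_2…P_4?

499/51

Apply the shoelace (surveyor's) formula. First the cross-terms c_i = x_i·y_{i+1} − x_{i+1}·y_i:
  120, -16, -22, -201  ⇒  2A = -119, A = -59.5.
Then Σ (y_i + y_{i+1})·c_i = -3493, so ȳ = -3493 / (6·(-59.5)) = 499/51.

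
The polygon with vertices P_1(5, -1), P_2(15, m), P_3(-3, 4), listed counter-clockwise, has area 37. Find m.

2

The doubled signed area Σ (x_i y_{i+1} − x_{i+1} y_i) is linear in m.
With m=0 it equals 58; the coefficient of m is 8 (from the two edges through P_2).
So 8·m + 58 = 2·37 = 74 ⇒ m = 2.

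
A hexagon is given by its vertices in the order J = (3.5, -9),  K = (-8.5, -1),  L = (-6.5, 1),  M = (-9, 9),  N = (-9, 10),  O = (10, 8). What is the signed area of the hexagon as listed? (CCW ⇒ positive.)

Σ = (-80) + (-15) + (-49.5) + (-9) + (-172) + (-118) = -443.5
Signed area = Σ/2 = -221.75 (negative ⇒ clockwise traversal).

-221.75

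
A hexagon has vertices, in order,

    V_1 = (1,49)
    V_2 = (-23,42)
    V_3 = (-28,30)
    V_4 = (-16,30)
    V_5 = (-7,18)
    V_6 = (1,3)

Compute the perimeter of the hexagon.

|V_1V_2| = √((-24)² + (-7)²) = √625 = 25
|V_2V_3| = √((-5)² + (-12)²) = √169 = 13
|V_3V_4| = √((12)² + (0)²) = √144 = 12
|V_4V_5| = √((9)² + (-12)²) = √225 = 15
|V_5V_6| = √((8)² + (-15)²) = √289 = 17
|V_6V_1| = √((0)² + (46)²) = √2116 = 46
Perimeter = 25 + 13 + 12 + 15 + 17 + 46 = 128.

128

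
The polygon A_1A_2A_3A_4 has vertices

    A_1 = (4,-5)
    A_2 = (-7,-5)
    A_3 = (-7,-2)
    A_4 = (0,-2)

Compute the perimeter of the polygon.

26

|A_1A_2| = √((-11)² + (0)²) = √121 = 11
|A_2A_3| = √((0)² + (3)²) = √9 = 3
|A_3A_4| = √((7)² + (0)²) = √49 = 7
|A_4A_1| = √((4)² + (-3)²) = √25 = 5
Perimeter = 11 + 3 + 7 + 5 = 26.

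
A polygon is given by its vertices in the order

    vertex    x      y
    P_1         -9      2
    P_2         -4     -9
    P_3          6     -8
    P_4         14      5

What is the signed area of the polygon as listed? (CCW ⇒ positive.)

195

Apply the surveyor's formula: 2A = Σ (x_i·y_{i+1} − x_{i+1}·y_i), indices taken mod 4.
Σ = (89) + (86) + (142) + (73) = 390
Signed area = Σ/2 = 195 (positive ⇒ counter-clockwise traversal).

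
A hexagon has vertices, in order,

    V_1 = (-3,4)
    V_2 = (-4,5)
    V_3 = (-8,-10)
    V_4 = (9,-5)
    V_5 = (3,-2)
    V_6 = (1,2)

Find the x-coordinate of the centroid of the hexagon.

-287/226

Apply the surveyor's formula. First the cross-terms c_i = x_i·y_{i+1} − x_{i+1}·y_i:
  1, 80, 130, -3, 8, 10  ⇒  2A = 226, A = 113.
Then Σ (x_i + x_{i+1})·c_i = -861, so x̄ = -861 / (6·113) = -287/226.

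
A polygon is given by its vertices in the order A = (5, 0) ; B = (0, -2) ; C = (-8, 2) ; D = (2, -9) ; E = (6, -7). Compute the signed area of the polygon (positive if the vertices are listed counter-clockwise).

A→B: (5)(-2) − (0)(0) = -10
B→C: (0)(2) − (-8)(-2) = -16
C→D: (-8)(-9) − (2)(2) = 68
D→E: (2)(-7) − (6)(-9) = 40
E→A: (6)(0) − (5)(-7) = 35
Σ = 117
Signed area = Σ/2 = 58.5 (positive ⇒ counter-clockwise traversal).

58.5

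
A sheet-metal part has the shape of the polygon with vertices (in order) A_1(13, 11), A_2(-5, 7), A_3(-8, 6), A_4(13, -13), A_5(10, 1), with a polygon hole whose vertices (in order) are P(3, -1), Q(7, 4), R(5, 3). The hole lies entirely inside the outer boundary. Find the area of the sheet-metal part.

Outer boundary:
Σ = (146) + (26) + (26) + (143) + (97) = 438
Area = |Σ|/2 = 219.
Hole:
Apply Gauss's area formula: 2A = Σ (x_i·y_{i+1} − x_{i+1}·y_i), indices taken mod 3.
Σ = (19) + (1) + (-14) = 6
Area = |Σ|/2 = 3.
Net area = 219 − 3 = 216.

216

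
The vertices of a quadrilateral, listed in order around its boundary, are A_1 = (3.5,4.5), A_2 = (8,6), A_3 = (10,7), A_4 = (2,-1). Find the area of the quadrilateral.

15.25

Apply the surveyor's formula: 2A = Σ (x_i·y_{i+1} − x_{i+1}·y_i), indices taken mod 4.
Cross-terms: -15, -4, -24, 12.5  ⇒  Σ = -30.5
Area = |Σ|/2 = 15.25.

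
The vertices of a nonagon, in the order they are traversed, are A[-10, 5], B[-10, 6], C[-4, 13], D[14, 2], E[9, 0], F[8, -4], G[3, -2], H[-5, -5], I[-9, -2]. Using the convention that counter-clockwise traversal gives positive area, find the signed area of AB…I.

-244.5

Apply the shoelace (surveyor's) formula: 2A = Σ (x_i·y_{i+1} − x_{i+1}·y_i), indices taken mod 9.
Cross-terms: -10, -106, -190, -18, -36, -4, -25, -35, -65  ⇒  Σ = -489
Signed area = Σ/2 = -244.5 (negative ⇒ clockwise traversal).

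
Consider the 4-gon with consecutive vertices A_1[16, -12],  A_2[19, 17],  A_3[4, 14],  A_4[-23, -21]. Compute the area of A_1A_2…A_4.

Apply Gauss's area formula: 2A = Σ (x_i·y_{i+1} − x_{i+1}·y_i), indices taken mod 4.
Σ = (500) + (198) + (238) + (612) = 1548
Area = |Σ|/2 = 774.

774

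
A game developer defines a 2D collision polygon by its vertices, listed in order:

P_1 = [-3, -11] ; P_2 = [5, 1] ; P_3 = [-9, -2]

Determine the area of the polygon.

72

Cross-terms: 52, -1, 93  ⇒  Σ = 144
Area = |Σ|/2 = 72.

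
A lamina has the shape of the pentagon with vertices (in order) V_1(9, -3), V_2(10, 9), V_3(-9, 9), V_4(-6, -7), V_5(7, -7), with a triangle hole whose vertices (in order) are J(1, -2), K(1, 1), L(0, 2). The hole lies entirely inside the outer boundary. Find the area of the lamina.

264.5

Outer boundary:
Apply the shoelace formula: 2A = Σ (x_i·y_{i+1} − x_{i+1}·y_i), indices taken mod 5.
Σ = (111) + (171) + (117) + (91) + (42) = 532
Area = |Σ|/2 = 266.
Hole:
Apply Gauss's area formula: 2A = Σ (x_i·y_{i+1} − x_{i+1}·y_i), indices taken mod 3.
Σ = (3) + (2) + (-2) = 3
Area = |Σ|/2 = 1.5.
Net area = 266 − 1.5 = 264.5.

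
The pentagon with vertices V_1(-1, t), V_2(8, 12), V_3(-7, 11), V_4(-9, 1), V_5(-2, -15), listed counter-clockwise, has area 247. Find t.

-12

Write out the shoelace sum; only the two edges meeting at V_1 involve t:
2·Area = [((-2)·t − (-1)·(-15)) + ((-1)·12 − 8·t)] + 401
       = -10·t + 374 = 494
⇒ t = -12.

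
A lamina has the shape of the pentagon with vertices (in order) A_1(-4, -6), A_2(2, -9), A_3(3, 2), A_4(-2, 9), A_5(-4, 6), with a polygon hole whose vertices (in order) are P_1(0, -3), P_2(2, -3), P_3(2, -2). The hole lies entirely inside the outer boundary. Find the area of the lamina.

Outer boundary:
Σ = (48) + (31) + (31) + (24) + (48) = 182
Area = |Σ|/2 = 91.
Hole:
Cross-terms: 6, 2, -6  ⇒  Σ = 2
Area = |Σ|/2 = 1.
Net area = 91 − 1 = 90.

90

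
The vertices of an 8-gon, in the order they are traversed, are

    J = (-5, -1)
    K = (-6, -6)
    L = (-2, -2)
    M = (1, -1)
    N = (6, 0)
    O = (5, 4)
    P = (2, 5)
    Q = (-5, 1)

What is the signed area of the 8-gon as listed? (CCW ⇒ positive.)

56

Apply the shoelace formula: 2A = Σ (x_i·y_{i+1} − x_{i+1}·y_i), indices taken mod 8.
Σ = (24) + (0) + (4) + (6) + (24) + (17) + (27) + (10) = 112
Signed area = Σ/2 = 56 (positive ⇒ counter-clockwise traversal).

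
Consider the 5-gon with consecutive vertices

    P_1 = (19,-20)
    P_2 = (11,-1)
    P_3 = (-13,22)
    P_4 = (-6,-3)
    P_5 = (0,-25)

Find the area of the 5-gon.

613

Σ = (201) + (229) + (171) + (150) + (475) = 1226
Area = |Σ|/2 = 613.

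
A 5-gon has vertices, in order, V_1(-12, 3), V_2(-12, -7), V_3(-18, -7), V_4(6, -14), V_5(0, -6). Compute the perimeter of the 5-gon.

|V_1V_2| = √((0)² + (-10)²) = √100 = 10
|V_2V_3| = √((-6)² + (0)²) = √36 = 6
|V_3V_4| = √((24)² + (-7)²) = √625 = 25
|V_4V_5| = √((-6)² + (8)²) = √100 = 10
|V_5V_1| = √((-12)² + (9)²) = √225 = 15
Perimeter = 10 + 6 + 25 + 10 + 15 = 66.

66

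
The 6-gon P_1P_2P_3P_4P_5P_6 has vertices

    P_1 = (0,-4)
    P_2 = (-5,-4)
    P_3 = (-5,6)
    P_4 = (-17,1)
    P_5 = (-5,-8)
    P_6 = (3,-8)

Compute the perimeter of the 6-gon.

56

|P_1P_2| = √((-5)² + (0)²) = √25 = 5
|P_2P_3| = √((0)² + (10)²) = √100 = 10
|P_3P_4| = √((-12)² + (-5)²) = √169 = 13
|P_4P_5| = √((12)² + (-9)²) = √225 = 15
|P_5P_6| = √((8)² + (0)²) = √64 = 8
|P_6P_1| = √((-3)² + (4)²) = √25 = 5
Perimeter = 5 + 10 + 13 + 15 + 8 + 5 = 56.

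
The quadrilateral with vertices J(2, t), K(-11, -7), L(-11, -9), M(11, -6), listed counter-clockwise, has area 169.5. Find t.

7

The doubled signed area Σ (x_i y_{i+1} − x_{i+1} y_i) is linear in t.
With t=0 it equals 185; the coefficient of t is 22 (from the two edges through J).
So 22·t + 185 = 2·169.5 = 339 ⇒ t = 7.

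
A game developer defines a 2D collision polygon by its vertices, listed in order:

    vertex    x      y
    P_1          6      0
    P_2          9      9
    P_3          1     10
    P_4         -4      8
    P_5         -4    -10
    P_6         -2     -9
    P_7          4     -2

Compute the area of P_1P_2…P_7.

161.5

Apply the surveyor's formula: 2A = Σ (x_i·y_{i+1} − x_{i+1}·y_i), indices taken mod 7.
Cross-terms: 54, 81, 48, 72, 16, 40, 12  ⇒  Σ = 323
Area = |Σ|/2 = 161.5.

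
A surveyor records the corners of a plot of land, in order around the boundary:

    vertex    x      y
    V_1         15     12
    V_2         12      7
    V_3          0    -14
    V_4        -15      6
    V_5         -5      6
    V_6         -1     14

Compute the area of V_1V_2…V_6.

381.5

Apply Gauss's area formula: 2A = Σ (x_i·y_{i+1} − x_{i+1}·y_i), indices taken mod 6.
Σ = (-39) + (-168) + (-210) + (-60) + (-64) + (-222) = -763
Area = |Σ|/2 = 381.5.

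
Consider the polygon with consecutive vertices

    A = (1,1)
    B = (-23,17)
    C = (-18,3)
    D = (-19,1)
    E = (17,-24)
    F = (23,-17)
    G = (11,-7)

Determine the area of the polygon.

Apply the shoelace (surveyor's) formula: 2A = Σ (x_i·y_{i+1} − x_{i+1}·y_i), indices taken mod 7.
Cross-terms: 40, 237, 39, 439, 263, 26, 18  ⇒  Σ = 1062
Area = |Σ|/2 = 531.

531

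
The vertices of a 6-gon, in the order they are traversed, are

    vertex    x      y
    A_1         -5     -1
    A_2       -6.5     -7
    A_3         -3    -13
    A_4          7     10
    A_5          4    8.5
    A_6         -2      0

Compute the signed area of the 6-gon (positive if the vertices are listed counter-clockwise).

95.75

Cross-terms: 28.5, 63.5, 61, 19.5, 17, 2  ⇒  Σ = 191.5
Signed area = Σ/2 = 95.75 (positive ⇒ counter-clockwise traversal).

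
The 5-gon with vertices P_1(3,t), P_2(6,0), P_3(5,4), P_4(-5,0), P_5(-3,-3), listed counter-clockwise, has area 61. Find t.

Write out the shoelace sum; only the two edges meeting at P_1 involve t:
2·Area = [((-3)·t − 3·(-3)) + (3·0 − 6·t)] + 59
       = -9·t + 68 = 122
⇒ t = -6.

-6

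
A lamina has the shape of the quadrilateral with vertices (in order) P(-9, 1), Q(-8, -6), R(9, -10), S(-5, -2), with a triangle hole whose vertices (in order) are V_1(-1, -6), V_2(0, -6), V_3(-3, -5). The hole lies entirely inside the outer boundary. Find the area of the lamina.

52

Outer boundary:
P→Q: (-9)(-6) − (-8)(1) = 62
Q→R: (-8)(-10) − (9)(-6) = 134
R→S: (9)(-2) − (-5)(-10) = -68
S→P: (-5)(1) − (-9)(-2) = -23
Σ = 105
Area = |Σ|/2 = 52.5.
Hole:
Apply the shoelace (surveyor's) formula: 2A = Σ (x_i·y_{i+1} − x_{i+1}·y_i), indices taken mod 3.
V_1→V_2: (-1)(-6) − (0)(-6) = 6
V_2→V_3: (0)(-5) − (-3)(-6) = -18
V_3→V_1: (-3)(-6) − (-1)(-5) = 13
Σ = 1
Area = |Σ|/2 = 0.5.
Net area = 52.5 − 0.5 = 52.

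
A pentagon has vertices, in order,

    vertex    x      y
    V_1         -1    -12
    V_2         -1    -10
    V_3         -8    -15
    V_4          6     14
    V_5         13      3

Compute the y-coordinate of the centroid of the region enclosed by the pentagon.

Apply Gauss's area formula. First the cross-terms c_i = x_i·y_{i+1} − x_{i+1}·y_i:
  -2, -65, -22, -164, -153  ⇒  2A = -406, A = -203.
Then Σ (y_i + y_{i+1})·c_i = 280, so ȳ = 280 / (6·(-203)) = -20/87.

-20/87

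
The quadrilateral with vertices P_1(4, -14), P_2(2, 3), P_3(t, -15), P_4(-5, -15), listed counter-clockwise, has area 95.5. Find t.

Write out the shoelace sum; only the two edges meeting at P_3 involve t:
2·Area = [(2·(-15) − t·3) + (t·(-15) − (-5)·(-15))] + 170
       = -18·t + 65 = 191
⇒ t = -7.

-7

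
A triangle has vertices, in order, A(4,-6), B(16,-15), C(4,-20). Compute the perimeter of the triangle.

|AB| = √((12)² + (-9)²) = √225 = 15
|BC| = √((-12)² + (-5)²) = √169 = 13
|CA| = √((0)² + (14)²) = √196 = 14
Perimeter = 15 + 13 + 14 = 42.

42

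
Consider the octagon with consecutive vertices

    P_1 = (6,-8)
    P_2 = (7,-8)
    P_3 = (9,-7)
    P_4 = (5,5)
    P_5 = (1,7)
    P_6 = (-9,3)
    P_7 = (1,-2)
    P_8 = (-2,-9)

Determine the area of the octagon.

139.5

P_1→P_2: (6)(-8) − (7)(-8) = 8
P_2→P_3: (7)(-7) − (9)(-8) = 23
P_3→P_4: (9)(5) − (5)(-7) = 80
P_4→P_5: (5)(7) − (1)(5) = 30
P_5→P_6: (1)(3) − (-9)(7) = 66
P_6→P_7: (-9)(-2) − (1)(3) = 15
P_7→P_8: (1)(-9) − (-2)(-2) = -13
P_8→P_1: (-2)(-8) − (6)(-9) = 70
Σ = 279
Area = |Σ|/2 = 139.5.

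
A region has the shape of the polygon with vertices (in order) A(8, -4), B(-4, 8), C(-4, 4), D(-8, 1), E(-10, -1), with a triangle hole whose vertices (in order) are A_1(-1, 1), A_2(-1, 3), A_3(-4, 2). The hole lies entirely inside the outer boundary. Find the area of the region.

Outer boundary:
Apply the shoelace (surveyor's) formula: 2A = Σ (x_i·y_{i+1} − x_{i+1}·y_i), indices taken mod 5.
A→B: (8)(8) − (-4)(-4) = 48
B→C: (-4)(4) − (-4)(8) = 16
C→D: (-4)(1) − (-8)(4) = 28
D→E: (-8)(-1) − (-10)(1) = 18
E→A: (-10)(-4) − (8)(-1) = 48
Σ = 158
Area = |Σ|/2 = 79.
Hole:
A_1→A_2: (-1)(3) − (-1)(1) = -2
A_2→A_3: (-1)(2) − (-4)(3) = 10
A_3→A_1: (-4)(1) − (-1)(2) = -2
Σ = 6
Area = |Σ|/2 = 3.
Net area = 79 − 3 = 76.

76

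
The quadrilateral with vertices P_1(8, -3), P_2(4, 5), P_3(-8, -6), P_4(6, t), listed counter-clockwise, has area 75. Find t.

-4

Write out the shoelace sum; only the two edges meeting at P_4 involve t:
2·Area = [((-8)·t − 6·(-6)) + (6·(-3) − 8·t)] + 68
       = -16·t + 86 = 150
⇒ t = -4.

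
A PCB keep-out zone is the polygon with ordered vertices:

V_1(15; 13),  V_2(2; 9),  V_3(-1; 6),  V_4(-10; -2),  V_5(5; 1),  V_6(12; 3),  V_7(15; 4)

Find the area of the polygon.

166.5

Apply the surveyor's formula: 2A = Σ (x_i·y_{i+1} − x_{i+1}·y_i), indices taken mod 7.
V_1→V_2: (15)(9) − (2)(13) = 109
V_2→V_3: (2)(6) − (-1)(9) = 21
V_3→V_4: (-1)(-2) − (-10)(6) = 62
V_4→V_5: (-10)(1) − (5)(-2) = 0
V_5→V_6: (5)(3) − (12)(1) = 3
V_6→V_7: (12)(4) − (15)(3) = 3
V_7→V_1: (15)(13) − (15)(4) = 135
Σ = 333
Area = |Σ|/2 = 166.5.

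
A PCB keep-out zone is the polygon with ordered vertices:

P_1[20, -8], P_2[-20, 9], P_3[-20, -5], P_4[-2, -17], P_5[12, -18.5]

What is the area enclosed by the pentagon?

572.5

Σ = (20) + (280) + (330) + (241) + (274) = 1145
Area = |Σ|/2 = 572.5.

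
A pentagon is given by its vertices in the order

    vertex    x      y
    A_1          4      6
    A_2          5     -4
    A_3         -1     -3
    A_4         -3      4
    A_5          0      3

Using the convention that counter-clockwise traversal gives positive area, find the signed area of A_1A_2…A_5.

-49.5

Cross-terms: -46, -19, -13, -9, -12  ⇒  Σ = -99
Signed area = Σ/2 = -49.5 (negative ⇒ clockwise traversal).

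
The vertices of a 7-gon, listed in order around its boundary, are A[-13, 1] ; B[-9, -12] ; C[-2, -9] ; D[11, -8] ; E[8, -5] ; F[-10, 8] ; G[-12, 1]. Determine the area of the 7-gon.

223.5

Apply the shoelace formula: 2A = Σ (x_i·y_{i+1} − x_{i+1}·y_i), indices taken mod 7.
Σ = (165) + (57) + (115) + (9) + (14) + (86) + (1) = 447
Area = |Σ|/2 = 223.5.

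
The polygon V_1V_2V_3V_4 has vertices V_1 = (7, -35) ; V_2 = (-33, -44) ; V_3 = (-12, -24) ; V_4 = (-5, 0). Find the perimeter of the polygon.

132

|V_1V_2| = √((-40)² + (-9)²) = √1681 = 41
|V_2V_3| = √((21)² + (20)²) = √841 = 29
|V_3V_4| = √((7)² + (24)²) = √625 = 25
|V_4V_1| = √((12)² + (-35)²) = √1369 = 37
Perimeter = 41 + 29 + 25 + 37 = 132.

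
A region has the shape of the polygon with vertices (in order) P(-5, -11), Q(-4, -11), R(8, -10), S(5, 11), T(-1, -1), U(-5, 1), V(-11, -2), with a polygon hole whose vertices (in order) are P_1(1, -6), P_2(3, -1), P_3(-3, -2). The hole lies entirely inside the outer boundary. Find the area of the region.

Outer boundary:
Apply the shoelace formula: 2A = Σ (x_i·y_{i+1} − x_{i+1}·y_i), indices taken mod 7.
Cross-terms: 11, 128, 138, 6, -6, 21, 111  ⇒  Σ = 409
Area = |Σ|/2 = 204.5.
Hole:
Apply the surveyor's formula: 2A = Σ (x_i·y_{i+1} − x_{i+1}·y_i), indices taken mod 3.
Σ = (17) + (-9) + (20) = 28
Area = |Σ|/2 = 14.
Net area = 204.5 − 14 = 190.5.

190.5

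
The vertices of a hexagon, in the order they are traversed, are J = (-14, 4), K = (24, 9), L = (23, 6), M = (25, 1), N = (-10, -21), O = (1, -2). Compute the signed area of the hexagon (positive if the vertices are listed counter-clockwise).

-455

Apply the shoelace formula: 2A = Σ (x_i·y_{i+1} − x_{i+1}·y_i), indices taken mod 6.
Σ = (-222) + (-63) + (-127) + (-515) + (41) + (-24) = -910
Signed area = Σ/2 = -455 (negative ⇒ clockwise traversal).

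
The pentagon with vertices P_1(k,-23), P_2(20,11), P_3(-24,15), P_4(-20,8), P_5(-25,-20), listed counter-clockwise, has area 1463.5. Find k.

The doubled signed area Σ (x_i y_{i+1} − x_{i+1} y_i) is linear in k.
With k=0 it equals 2307; the coefficient of k is 31 (from the two edges through P_1).
So 31·k + 2307 = 2·1463.5 = 2927 ⇒ k = 20.

20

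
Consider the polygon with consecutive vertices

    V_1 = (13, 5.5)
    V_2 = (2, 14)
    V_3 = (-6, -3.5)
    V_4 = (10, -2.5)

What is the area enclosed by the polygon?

192.75

Apply the shoelace formula: 2A = Σ (x_i·y_{i+1} − x_{i+1}·y_i), indices taken mod 4.
Σ = (171) + (77) + (50) + (87.5) = 385.5
Area = |Σ|/2 = 192.75.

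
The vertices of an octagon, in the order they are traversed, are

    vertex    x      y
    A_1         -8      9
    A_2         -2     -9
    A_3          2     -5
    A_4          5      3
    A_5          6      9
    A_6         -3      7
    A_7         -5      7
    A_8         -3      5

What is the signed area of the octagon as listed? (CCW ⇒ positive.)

134

Apply the shoelace formula: 2A = Σ (x_i·y_{i+1} − x_{i+1}·y_i), indices taken mod 8.
Σ = (90) + (28) + (31) + (27) + (69) + (14) + (-4) + (13) = 268
Signed area = Σ/2 = 134 (positive ⇒ counter-clockwise traversal).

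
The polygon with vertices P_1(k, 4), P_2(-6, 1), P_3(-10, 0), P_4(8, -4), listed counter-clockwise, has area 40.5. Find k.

Write out the shoelace sum; only the two edges meeting at P_1 involve k:
2·Area = [(8·4 − k·(-4)) + (k·1 − (-6)·4)] + 50
       = 5·k + 106 = 81
⇒ k = -5.

-5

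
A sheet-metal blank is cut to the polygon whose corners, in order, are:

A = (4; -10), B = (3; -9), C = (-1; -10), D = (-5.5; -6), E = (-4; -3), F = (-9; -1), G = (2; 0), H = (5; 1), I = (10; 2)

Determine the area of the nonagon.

114.25

Σ = (-6) + (-39) + (-49) + (-7.5) + (-23) + (2) + (2) + (0) + (-108) = -228.5
Area = |Σ|/2 = 114.25.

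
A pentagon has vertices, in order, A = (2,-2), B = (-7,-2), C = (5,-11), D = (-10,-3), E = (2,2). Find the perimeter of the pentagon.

|AB| = √((-9)² + (0)²) = √81 = 9
|BC| = √((12)² + (-9)²) = √225 = 15
|CD| = √((-15)² + (8)²) = √289 = 17
|DE| = √((12)² + (5)²) = √169 = 13
|EA| = √((0)² + (-4)²) = √16 = 4
Perimeter = 9 + 15 + 17 + 13 + 4 = 58.

58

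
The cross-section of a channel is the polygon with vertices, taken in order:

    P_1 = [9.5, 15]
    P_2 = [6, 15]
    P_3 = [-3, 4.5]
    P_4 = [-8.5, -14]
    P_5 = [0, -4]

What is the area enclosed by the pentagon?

138.375

Apply the surveyor's formula: 2A = Σ (x_i·y_{i+1} − x_{i+1}·y_i), indices taken mod 5.
Σ = (52.5) + (72) + (80.25) + (34) + (38) = 276.75
Area = |Σ|/2 = 138.375.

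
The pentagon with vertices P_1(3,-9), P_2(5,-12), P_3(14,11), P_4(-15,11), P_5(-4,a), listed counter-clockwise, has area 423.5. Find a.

-12

Write out the shoelace sum; only the two edges meeting at P_5 involve a:
2·Area = [((-15)·a − (-4)·11) + ((-4)·(-9) − 3·a)] + 551
       = -18·a + 631 = 847
⇒ a = -12.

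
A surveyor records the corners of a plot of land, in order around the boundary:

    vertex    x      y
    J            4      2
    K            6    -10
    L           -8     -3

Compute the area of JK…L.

77

Σ = (-52) + (-98) + (-4) = -154
Area = |Σ|/2 = 77.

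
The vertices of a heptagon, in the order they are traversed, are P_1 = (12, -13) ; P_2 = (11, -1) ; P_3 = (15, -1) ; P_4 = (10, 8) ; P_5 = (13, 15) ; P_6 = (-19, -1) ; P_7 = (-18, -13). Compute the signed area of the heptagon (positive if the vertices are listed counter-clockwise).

601

Apply the shoelace (surveyor's) formula: 2A = Σ (x_i·y_{i+1} − x_{i+1}·y_i), indices taken mod 7.
P_1→P_2: (12)(-1) − (11)(-13) = 131
P_2→P_3: (11)(-1) − (15)(-1) = 4
P_3→P_4: (15)(8) − (10)(-1) = 130
P_4→P_5: (10)(15) − (13)(8) = 46
P_5→P_6: (13)(-1) − (-19)(15) = 272
P_6→P_7: (-19)(-13) − (-18)(-1) = 229
P_7→P_1: (-18)(-13) − (12)(-13) = 390
Σ = 1202
Signed area = Σ/2 = 601 (positive ⇒ counter-clockwise traversal).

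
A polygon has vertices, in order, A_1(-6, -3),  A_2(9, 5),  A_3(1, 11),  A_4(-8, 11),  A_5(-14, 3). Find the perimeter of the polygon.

|A_1A_2| = √((15)² + (8)²) = √289 = 17
|A_2A_3| = √((-8)² + (6)²) = √100 = 10
|A_3A_4| = √((-9)² + (0)²) = √81 = 9
|A_4A_5| = √((-6)² + (-8)²) = √100 = 10
|A_5A_1| = √((8)² + (-6)²) = √100 = 10
Perimeter = 17 + 10 + 9 + 10 + 10 = 56.

56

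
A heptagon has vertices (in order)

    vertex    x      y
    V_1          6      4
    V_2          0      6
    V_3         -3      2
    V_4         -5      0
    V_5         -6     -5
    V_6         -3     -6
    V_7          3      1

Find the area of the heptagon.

Apply the surveyor's formula: 2A = Σ (x_i·y_{i+1} − x_{i+1}·y_i), indices taken mod 7.
Σ = (36) + (18) + (10) + (25) + (21) + (15) + (6) = 131
Area = |Σ|/2 = 65.5.

65.5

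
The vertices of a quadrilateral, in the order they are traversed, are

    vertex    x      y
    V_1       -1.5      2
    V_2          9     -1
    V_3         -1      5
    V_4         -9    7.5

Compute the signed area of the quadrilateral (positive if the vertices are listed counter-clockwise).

Apply the surveyor's formula: 2A = Σ (x_i·y_{i+1} − x_{i+1}·y_i), indices taken mod 4.
Σ = (-16.5) + (44) + (37.5) + (-6.75) = 58.25
Signed area = Σ/2 = 29.125 (positive ⇒ counter-clockwise traversal).

29.125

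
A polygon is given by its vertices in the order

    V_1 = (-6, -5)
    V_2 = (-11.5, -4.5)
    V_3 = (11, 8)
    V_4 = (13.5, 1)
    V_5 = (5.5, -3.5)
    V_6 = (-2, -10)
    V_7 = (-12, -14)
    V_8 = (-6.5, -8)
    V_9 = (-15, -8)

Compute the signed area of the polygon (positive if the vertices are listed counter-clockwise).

-206.375

Apply the surveyor's formula: 2A = Σ (x_i·y_{i+1} − x_{i+1}·y_i), indices taken mod 9.
V_1→V_2: (-6)(-4.5) − (-11.5)(-5) = -30.5
V_2→V_3: (-11.5)(8) − (11)(-4.5) = -42.5
V_3→V_4: (11)(1) − (13.5)(8) = -97
V_4→V_5: (13.5)(-3.5) − (5.5)(1) = -52.75
V_5→V_6: (5.5)(-10) − (-2)(-3.5) = -62
V_6→V_7: (-2)(-14) − (-12)(-10) = -92
V_7→V_8: (-12)(-8) − (-6.5)(-14) = 5
V_8→V_9: (-6.5)(-8) − (-15)(-8) = -68
V_9→V_1: (-15)(-5) − (-6)(-8) = 27
Σ = -412.75
Signed area = Σ/2 = -206.375 (negative ⇒ clockwise traversal).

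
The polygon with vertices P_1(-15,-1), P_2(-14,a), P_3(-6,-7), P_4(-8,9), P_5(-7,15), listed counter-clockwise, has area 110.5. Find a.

-8

The doubled signed area Σ (x_i y_{i+1} − x_{i+1} y_i) is linear in a.
With a=0 it equals 149; the coefficient of a is -9 (from the two edges through P_2).
So -9·a + 149 = 2·110.5 = 221 ⇒ a = -8.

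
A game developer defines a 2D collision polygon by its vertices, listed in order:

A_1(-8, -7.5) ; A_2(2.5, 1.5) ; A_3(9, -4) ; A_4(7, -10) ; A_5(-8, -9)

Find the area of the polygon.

Σ = (6.75) + (-23.5) + (-62) + (-143) + (-12) = -233.75
Area = |Σ|/2 = 116.875.

116.875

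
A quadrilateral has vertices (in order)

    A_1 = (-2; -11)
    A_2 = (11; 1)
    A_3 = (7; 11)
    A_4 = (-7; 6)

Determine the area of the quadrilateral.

220.5

Apply the shoelace formula: 2A = Σ (x_i·y_{i+1} − x_{i+1}·y_i), indices taken mod 4.
Cross-terms: 119, 114, 119, 89  ⇒  Σ = 441
Area = |Σ|/2 = 220.5.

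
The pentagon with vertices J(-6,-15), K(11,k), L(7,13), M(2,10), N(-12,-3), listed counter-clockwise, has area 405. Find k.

Write out the shoelace sum; only the two edges meeting at K involve k:
2·Area = [((-6)·k − 11·(-15)) + (11·13 − 7·k)] + 320
       = -13·k + 628 = 810
⇒ k = -14.

-14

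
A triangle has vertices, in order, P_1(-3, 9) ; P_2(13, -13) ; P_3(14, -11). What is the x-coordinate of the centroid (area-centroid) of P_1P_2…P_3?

Apply Gauss's area formula. First the cross-terms c_i = x_i·y_{i+1} − x_{i+1}·y_i:
  -78, 39, 93  ⇒  2A = 54, A = 27.
Then Σ (x_i + x_{i+1})·c_i = 1296, so x̄ = 1296 / (6·27) = 8.

8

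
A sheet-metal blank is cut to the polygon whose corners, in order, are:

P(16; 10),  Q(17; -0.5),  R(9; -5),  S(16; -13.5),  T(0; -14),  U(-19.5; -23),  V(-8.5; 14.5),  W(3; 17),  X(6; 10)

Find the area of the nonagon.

Apply the shoelace (surveyor's) formula: 2A = Σ (x_i·y_{i+1} − x_{i+1}·y_i), indices taken mod 9.
Σ = (-178) + (-80.5) + (-41.5) + (-224) + (-273) + (-478.25) + (-188) + (-72) + (-100) = -1635.25
Area = |Σ|/2 = 817.625.

817.625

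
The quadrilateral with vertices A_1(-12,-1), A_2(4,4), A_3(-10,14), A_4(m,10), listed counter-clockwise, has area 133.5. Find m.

-13

The doubled signed area Σ (x_i y_{i+1} − x_{i+1} y_i) is linear in m.
With m=0 it equals 72; the coefficient of m is -15 (from the two edges through A_4).
So -15·m + 72 = 2·133.5 = 267 ⇒ m = -13.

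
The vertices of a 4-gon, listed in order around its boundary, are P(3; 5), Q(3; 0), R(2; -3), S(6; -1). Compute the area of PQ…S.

Apply the shoelace formula: 2A = Σ (x_i·y_{i+1} − x_{i+1}·y_i), indices taken mod 4.
P→Q: (3)(0) − (3)(5) = -15
Q→R: (3)(-3) − (2)(0) = -9
R→S: (2)(-1) − (6)(-3) = 16
S→P: (6)(5) − (3)(-1) = 33
Σ = 25
Area = |Σ|/2 = 12.5.

12.5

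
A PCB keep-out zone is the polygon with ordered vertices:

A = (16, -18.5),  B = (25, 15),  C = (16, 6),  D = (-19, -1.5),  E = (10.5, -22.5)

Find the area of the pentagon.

Cross-terms: 702.5, -90, 90, 443.25, 165.75  ⇒  Σ = 1311.5
Area = |Σ|/2 = 655.75.

655.75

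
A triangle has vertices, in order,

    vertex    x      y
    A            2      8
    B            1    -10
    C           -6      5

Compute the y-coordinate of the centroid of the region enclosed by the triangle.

Apply the shoelace (surveyor's) formula. First the cross-terms c_i = x_i·y_{i+1} − x_{i+1}·y_i:
  -28, -55, -58  ⇒  2A = -141, A = -70.5.
Then Σ (y_i + y_{i+1})·c_i = -423, so ȳ = -423 / (6·(-70.5)) = 1.

1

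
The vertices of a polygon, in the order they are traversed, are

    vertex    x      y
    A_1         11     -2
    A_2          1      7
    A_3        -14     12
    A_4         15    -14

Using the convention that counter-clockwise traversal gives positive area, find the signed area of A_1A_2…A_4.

164.5

Apply the surveyor's formula: 2A = Σ (x_i·y_{i+1} − x_{i+1}·y_i), indices taken mod 4.
Σ = (79) + (110) + (16) + (124) = 329
Signed area = Σ/2 = 164.5 (positive ⇒ counter-clockwise traversal).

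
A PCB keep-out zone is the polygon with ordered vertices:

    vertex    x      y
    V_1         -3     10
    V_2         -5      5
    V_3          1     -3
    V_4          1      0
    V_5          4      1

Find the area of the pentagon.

46

Apply the surveyor's formula: 2A = Σ (x_i·y_{i+1} − x_{i+1}·y_i), indices taken mod 5.
Cross-terms: 35, 10, 3, 1, 43  ⇒  Σ = 92
Area = |Σ|/2 = 46.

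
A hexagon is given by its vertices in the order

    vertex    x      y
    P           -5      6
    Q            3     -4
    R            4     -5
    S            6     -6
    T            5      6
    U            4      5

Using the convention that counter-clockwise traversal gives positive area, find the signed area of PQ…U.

62.5

Apply the surveyor's formula: 2A = Σ (x_i·y_{i+1} − x_{i+1}·y_i), indices taken mod 6.
Σ = (2) + (1) + (6) + (66) + (1) + (49) = 125
Signed area = Σ/2 = 62.5 (positive ⇒ counter-clockwise traversal).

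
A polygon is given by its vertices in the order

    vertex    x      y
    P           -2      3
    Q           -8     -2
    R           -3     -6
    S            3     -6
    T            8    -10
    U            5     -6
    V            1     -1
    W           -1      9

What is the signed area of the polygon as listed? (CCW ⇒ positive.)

75

Cross-terms: 28, 42, 36, 18, 2, 1, 8, 15  ⇒  Σ = 150
Signed area = Σ/2 = 75 (positive ⇒ counter-clockwise traversal).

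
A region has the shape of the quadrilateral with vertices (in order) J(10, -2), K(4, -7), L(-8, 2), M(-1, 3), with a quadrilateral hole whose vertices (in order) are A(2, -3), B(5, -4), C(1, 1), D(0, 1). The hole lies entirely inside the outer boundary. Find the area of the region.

72.5

Outer boundary:
Apply the shoelace (surveyor's) formula: 2A = Σ (x_i·y_{i+1} − x_{i+1}·y_i), indices taken mod 4.
Σ = (-62) + (-48) + (-22) + (-28) = -160
Area = |Σ|/2 = 80.
Hole:
Apply the surveyor's formula: 2A = Σ (x_i·y_{i+1} − x_{i+1}·y_i), indices taken mod 4.
A→B: (2)(-4) − (5)(-3) = 7
B→C: (5)(1) − (1)(-4) = 9
C→D: (1)(1) − (0)(1) = 1
D→A: (0)(-3) − (2)(1) = -2
Σ = 15
Area = |Σ|/2 = 7.5.
Net area = 80 − 7.5 = 72.5.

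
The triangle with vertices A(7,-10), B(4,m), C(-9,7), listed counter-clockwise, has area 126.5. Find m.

9

The doubled signed area Σ (x_i y_{i+1} − x_{i+1} y_i) is linear in m.
With m=0 it equals 109; the coefficient of m is 16 (from the two edges through B).
So 16·m + 109 = 2·126.5 = 253 ⇒ m = 9.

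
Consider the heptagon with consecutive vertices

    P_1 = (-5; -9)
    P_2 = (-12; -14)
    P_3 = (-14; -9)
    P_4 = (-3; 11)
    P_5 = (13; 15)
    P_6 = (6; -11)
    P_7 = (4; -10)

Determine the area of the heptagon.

Apply the surveyor's formula: 2A = Σ (x_i·y_{i+1} − x_{i+1}·y_i), indices taken mod 7.
Σ = (-38) + (-88) + (-181) + (-188) + (-233) + (-16) + (-86) = -830
Area = |Σ|/2 = 415.

415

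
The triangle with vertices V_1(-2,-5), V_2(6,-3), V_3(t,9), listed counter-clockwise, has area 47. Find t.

7

The doubled signed area Σ (x_i y_{i+1} − x_{i+1} y_i) is linear in t.
With t=0 it equals 108; the coefficient of t is -2 (from the two edges through V_3).
So -2·t + 108 = 2·47 = 94 ⇒ t = 7.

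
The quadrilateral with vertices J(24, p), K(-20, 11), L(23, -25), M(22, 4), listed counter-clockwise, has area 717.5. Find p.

9

Write out the shoelace sum; only the two edges meeting at J involve p:
2·Area = [(22·p − 24·4) + (24·11 − (-20)·p)] + 889
       = 42·p + 1057 = 1435
⇒ p = 9.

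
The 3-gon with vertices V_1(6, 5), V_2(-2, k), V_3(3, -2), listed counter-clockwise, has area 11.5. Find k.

-6

The doubled signed area Σ (x_i y_{i+1} − x_{i+1} y_i) is linear in k.
With k=0 it equals 41; the coefficient of k is 3 (from the two edges through V_2).
So 3·k + 41 = 2·11.5 = 23 ⇒ k = -6.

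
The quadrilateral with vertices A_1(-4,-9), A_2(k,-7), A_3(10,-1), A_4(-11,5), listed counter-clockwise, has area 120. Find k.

Write out the shoelace sum; only the two edges meeting at A_2 involve k:
2·Area = [((-4)·(-7) − k·(-9)) + (k·(-1) − 10·(-7))] + 158
       = 8·k + 256 = 240
⇒ k = -2.

-2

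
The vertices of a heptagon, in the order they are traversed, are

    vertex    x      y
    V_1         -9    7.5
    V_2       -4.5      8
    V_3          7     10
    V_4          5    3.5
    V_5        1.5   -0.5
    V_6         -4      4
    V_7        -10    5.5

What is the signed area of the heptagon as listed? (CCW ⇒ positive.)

-88

Σ = (-38.25) + (-101) + (-25.5) + (-7.75) + (4) + (18) + (-25.5) = -176
Signed area = Σ/2 = -88 (negative ⇒ clockwise traversal).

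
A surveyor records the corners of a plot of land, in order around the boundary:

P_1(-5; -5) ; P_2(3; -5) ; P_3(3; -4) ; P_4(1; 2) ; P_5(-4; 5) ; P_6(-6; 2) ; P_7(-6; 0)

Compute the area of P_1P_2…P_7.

65

Σ = (40) + (3) + (10) + (13) + (22) + (12) + (30) = 130
Area = |Σ|/2 = 65.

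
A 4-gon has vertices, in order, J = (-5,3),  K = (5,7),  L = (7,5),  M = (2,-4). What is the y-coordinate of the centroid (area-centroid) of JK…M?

Apply the surveyor's formula. First the cross-terms c_i = x_i·y_{i+1} − x_{i+1}·y_i:
  -50, -24, -38, -14  ⇒  2A = -126, A = -63.
Then Σ (y_i + y_{i+1})·c_i = -812, so ȳ = -812 / (6·(-63)) = 58/27.

58/27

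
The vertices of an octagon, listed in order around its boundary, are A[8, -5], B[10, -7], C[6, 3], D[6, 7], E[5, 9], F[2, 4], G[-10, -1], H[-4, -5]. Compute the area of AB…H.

127.5

A→B: (8)(-7) − (10)(-5) = -6
B→C: (10)(3) − (6)(-7) = 72
C→D: (6)(7) − (6)(3) = 24
D→E: (6)(9) − (5)(7) = 19
E→F: (5)(4) − (2)(9) = 2
F→G: (2)(-1) − (-10)(4) = 38
G→H: (-10)(-5) − (-4)(-1) = 46
H→A: (-4)(-5) − (8)(-5) = 60
Σ = 255
Area = |Σ|/2 = 127.5.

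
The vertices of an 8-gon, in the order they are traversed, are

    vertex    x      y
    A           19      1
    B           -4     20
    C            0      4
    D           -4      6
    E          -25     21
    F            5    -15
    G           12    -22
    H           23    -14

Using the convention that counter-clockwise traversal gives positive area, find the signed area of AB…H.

708.5

Apply Gauss's area formula: 2A = Σ (x_i·y_{i+1} − x_{i+1}·y_i), indices taken mod 8.
Σ = (384) + (-16) + (16) + (66) + (270) + (70) + (338) + (289) = 1417
Signed area = Σ/2 = 708.5 (positive ⇒ counter-clockwise traversal).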